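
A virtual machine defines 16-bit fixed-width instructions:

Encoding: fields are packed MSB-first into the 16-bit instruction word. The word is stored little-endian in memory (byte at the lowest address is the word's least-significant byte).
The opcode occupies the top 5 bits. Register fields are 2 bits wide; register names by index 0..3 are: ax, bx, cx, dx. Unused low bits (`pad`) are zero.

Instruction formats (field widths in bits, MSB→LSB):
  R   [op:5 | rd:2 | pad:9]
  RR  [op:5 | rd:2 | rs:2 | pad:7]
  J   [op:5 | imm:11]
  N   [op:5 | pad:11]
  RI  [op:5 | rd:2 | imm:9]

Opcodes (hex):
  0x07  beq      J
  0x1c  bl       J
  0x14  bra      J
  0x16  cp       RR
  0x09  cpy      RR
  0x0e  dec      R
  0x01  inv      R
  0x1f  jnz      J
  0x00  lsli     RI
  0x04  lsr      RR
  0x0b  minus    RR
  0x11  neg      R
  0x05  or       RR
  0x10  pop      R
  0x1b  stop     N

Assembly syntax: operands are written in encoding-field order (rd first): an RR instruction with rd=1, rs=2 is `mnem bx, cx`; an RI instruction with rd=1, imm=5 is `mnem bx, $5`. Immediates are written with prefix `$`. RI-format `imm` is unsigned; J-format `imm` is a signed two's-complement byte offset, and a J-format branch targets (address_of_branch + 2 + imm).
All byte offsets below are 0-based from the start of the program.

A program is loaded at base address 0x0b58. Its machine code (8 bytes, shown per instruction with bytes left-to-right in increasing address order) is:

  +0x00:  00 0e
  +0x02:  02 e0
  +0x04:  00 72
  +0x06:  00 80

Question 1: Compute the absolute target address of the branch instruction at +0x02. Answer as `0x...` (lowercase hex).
0x0b5e

off 0x02: read 02 e0 as little → 0xe002
  op=0xe002>>11=0x1c ⇒ bl (J)
  imm: (w>>0)&0x7ff=0x2 → $2
  target = base 0x0b58 + off 0x02 + 2 + imm 2 = 0x0b5e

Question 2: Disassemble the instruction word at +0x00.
+0x00: 00 0e ⇒ word 0x0e00 (little)
  op=0x0e00>>11=0x1 ⇒ inv (R)
  rd: (w>>9)&0x3=0x3 → dx

inv dx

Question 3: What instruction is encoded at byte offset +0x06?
pop ax

+0x06: 00 80 ⇒ word 0x8000 (little)
  top 5b → 0x10 → pop [R]
  [10:9] rd=0 = ax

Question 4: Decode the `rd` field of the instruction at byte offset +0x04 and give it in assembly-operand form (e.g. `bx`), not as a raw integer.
bx

@+04  little-endian(00 72) = 0x7200
  top 5b → 0xe → dec [R]
  [10:9] rd=1 = bx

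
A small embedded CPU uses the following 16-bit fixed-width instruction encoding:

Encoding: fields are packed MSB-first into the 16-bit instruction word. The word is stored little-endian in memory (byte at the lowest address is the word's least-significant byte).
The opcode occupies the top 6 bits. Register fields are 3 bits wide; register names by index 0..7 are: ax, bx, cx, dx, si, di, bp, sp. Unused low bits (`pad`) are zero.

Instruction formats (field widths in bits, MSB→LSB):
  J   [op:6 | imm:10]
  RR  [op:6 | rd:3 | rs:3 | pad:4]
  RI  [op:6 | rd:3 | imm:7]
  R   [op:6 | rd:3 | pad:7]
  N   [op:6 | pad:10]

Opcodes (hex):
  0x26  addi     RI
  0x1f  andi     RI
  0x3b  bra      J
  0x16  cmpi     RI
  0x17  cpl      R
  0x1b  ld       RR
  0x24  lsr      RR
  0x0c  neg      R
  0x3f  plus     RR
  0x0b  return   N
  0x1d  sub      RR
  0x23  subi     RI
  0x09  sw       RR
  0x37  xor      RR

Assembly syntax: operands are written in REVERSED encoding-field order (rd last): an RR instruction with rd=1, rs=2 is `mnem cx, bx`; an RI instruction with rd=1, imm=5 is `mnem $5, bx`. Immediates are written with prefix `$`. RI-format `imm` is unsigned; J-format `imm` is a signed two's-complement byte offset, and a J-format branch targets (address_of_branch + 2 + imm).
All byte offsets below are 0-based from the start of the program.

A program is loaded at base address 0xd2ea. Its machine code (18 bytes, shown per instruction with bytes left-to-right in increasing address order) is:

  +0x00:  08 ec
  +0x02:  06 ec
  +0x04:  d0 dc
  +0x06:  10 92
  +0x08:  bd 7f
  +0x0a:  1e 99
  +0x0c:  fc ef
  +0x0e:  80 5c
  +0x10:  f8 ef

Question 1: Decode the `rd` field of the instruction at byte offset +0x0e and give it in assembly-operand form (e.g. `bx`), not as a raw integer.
bx

off 0x0e: read 80 5c as little → 0x5c80
  opcode bits[15:10]=0x17: cpl/R
  rd: (w>>7)&0x7=0x1 → bx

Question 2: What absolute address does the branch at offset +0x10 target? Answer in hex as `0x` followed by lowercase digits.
off 0x10: read f8 ef as little → 0xeff8
  opcode bits[15:10]=0x3b: bra/J
  [9:0] imm=1016 (s10→-8) = $-8
  target = base 0xd2ea + off 0x10 + 2 + imm -8 = 0xd2f4

0xd2f4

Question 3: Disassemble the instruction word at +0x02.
[02] 06 ec → 0xec06
  top 6b → 0x3b → bra [J]
  imm@[9:0]=0x6 ⇒ $6

bra $6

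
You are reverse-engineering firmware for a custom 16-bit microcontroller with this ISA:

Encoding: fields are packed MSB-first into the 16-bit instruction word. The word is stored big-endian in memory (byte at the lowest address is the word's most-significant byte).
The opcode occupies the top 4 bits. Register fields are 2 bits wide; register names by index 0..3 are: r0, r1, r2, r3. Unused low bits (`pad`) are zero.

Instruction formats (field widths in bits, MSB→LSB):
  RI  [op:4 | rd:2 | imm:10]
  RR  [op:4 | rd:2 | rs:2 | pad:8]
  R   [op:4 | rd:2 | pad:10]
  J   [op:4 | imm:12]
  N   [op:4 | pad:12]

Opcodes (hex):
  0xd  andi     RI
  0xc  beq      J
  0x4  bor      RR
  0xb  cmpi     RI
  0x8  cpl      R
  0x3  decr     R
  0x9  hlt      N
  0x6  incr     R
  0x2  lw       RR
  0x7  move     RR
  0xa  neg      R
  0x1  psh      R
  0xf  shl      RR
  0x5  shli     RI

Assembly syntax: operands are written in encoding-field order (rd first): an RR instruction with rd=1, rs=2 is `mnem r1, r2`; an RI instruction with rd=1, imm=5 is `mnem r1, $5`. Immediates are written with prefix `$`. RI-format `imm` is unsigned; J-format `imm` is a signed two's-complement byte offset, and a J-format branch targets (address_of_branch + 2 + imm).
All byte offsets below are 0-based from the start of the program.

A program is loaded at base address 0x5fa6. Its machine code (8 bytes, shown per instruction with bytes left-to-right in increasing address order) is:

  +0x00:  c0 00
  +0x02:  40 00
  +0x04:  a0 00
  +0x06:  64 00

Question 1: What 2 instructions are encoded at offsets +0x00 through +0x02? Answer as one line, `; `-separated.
beq $0; bor r0, r0

+0x00: c0 00 ⇒ word 0xc000 (big)
  top 4b → 0xc → beq [J]
  [11:0] imm=0 = $0
+0x02: 40 00 ⇒ word 0x4000 (big)
  top 4b → 0x4 → bor [RR]
  [11:10] rd=0 = r0
  [9:8] rs=0 = r0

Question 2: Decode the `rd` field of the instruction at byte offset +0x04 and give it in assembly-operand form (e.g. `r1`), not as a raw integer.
[04] a0 00 → 0xa000
  opcode bits[15:12]=0xa: neg/R
  rd@[11:10]=0x0 ⇒ r0

r0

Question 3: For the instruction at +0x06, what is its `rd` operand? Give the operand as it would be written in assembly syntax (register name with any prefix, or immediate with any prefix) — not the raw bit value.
+0x06: 64 00 ⇒ word 0x6400 (big)
  op=0x6400>>12=0x6 ⇒ incr (R)
  [11:10] rd=1 = r1

r1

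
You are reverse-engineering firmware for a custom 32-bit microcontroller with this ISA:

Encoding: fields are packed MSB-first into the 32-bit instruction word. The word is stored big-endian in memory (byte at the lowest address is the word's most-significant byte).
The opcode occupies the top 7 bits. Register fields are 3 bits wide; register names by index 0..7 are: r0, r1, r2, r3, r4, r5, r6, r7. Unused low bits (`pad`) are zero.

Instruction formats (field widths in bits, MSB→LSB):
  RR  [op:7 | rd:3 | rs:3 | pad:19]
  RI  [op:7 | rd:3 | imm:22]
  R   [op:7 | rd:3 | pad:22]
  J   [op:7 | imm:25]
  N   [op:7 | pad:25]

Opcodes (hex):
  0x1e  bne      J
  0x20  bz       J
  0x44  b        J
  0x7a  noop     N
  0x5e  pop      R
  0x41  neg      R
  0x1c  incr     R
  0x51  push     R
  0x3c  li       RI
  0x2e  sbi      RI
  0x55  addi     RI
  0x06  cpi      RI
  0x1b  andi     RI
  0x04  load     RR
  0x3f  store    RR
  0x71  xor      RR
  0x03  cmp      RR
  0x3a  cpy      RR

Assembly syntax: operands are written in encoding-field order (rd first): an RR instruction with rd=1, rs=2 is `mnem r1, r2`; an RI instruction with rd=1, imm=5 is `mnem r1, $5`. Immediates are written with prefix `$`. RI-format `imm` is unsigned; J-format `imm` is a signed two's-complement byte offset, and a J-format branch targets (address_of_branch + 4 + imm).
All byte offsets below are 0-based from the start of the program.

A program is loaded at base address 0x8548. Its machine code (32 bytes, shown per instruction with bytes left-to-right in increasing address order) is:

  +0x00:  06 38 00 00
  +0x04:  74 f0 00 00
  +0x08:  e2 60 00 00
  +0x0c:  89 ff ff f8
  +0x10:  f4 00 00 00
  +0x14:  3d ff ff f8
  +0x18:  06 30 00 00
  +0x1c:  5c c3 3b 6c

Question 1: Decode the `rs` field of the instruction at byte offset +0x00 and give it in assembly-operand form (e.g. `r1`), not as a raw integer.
r7

@+00  big-endian(06 38 00 00) = 0x06380000
  op=0x06380000>>25=0x3 ⇒ cmp (RR)
  rd@[24:22]=0x0 ⇒ r0
  rs@[21:19]=0x7 ⇒ r7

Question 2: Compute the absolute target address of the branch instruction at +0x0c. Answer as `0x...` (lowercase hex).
0x8550

+0x0c: 89 ff ff f8 ⇒ word 0x89fffff8 (big)
  op=0x89fffff8>>25=0x44 ⇒ b (J)
  imm: (w>>0)&0x1ffffff=0x1fffff8 (s25→-8) → $-8
  target = base 0x8548 + off 0x0c + 4 + imm -8 = 0x8550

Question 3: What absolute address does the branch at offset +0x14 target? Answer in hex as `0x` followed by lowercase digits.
0x8558

+0x14: 3d ff ff f8 ⇒ word 0x3dfffff8 (big)
  op=0x3dfffff8>>25=0x1e ⇒ bne (J)
  imm@[24:0]=0x1fffff8 (s25→-8) ⇒ $-8
  target = base 0x8548 + off 0x14 + 4 + imm -8 = 0x8558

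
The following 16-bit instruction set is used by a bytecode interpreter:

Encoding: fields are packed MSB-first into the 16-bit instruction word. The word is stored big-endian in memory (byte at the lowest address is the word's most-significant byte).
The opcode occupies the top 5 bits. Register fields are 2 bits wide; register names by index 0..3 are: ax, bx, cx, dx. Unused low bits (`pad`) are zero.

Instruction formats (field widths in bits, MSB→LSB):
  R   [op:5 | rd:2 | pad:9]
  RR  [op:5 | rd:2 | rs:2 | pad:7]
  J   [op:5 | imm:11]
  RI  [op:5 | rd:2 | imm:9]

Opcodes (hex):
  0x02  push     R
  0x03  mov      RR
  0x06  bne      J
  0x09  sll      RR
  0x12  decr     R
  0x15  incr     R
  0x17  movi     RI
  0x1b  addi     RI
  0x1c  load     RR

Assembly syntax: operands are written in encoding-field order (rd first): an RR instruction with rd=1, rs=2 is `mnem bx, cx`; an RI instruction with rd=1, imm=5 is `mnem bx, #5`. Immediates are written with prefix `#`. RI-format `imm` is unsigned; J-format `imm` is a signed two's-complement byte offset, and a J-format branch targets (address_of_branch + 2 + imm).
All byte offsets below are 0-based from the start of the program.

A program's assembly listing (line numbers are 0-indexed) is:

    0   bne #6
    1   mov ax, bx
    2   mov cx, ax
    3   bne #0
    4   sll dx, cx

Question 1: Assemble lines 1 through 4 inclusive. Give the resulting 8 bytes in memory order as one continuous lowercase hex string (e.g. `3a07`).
18801c0030004f00

L1: mov op=0x3:5|rd=0:2|rs=1:2|pad=0:7 ⇒ 0x1880 ⇒ big 18 80
L2: mov op=0x3:5|rd=2:2|rs=0:2|pad=0:7 ⇒ 0x1c00 ⇒ big 1c 00
L3: bne op=0x6:5|imm=0:11 ⇒ 0x3000 ⇒ big 30 00
L4: sll op=0x9:5|rd=3:2|rs=2:2|pad=0:7 ⇒ 0x4f00 ⇒ big 4f 00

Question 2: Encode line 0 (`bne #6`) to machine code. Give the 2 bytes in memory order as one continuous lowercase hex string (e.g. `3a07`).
L0: bne op=0x6:5|imm=6:11 ⇒ 0x3006 ⇒ big 30 06

3006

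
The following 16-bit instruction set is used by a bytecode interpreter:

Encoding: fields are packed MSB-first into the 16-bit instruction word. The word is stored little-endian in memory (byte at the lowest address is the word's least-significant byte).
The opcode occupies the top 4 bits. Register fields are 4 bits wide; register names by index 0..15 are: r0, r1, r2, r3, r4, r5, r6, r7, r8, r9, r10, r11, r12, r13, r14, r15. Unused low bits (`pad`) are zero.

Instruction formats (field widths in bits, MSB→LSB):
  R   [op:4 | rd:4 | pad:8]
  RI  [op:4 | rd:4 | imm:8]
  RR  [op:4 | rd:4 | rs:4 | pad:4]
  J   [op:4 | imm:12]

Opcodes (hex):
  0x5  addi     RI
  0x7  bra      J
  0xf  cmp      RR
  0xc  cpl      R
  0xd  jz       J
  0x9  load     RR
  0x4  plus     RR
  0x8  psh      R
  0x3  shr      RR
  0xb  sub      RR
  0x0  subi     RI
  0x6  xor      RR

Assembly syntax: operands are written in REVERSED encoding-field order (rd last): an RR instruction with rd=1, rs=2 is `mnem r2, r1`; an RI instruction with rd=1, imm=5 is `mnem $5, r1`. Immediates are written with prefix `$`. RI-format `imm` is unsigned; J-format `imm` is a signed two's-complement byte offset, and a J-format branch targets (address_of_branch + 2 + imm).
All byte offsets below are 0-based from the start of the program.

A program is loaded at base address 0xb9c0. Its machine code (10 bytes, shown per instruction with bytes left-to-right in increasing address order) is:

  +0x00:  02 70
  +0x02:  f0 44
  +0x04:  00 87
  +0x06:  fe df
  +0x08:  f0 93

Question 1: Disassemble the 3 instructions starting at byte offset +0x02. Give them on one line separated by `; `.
plus r15, r4; psh r7; jz $-2

off 0x02: read f0 44 as little → 0x44f0
  opcode bits[15:12]=0x4: plus/RR
  rd: (w>>8)&0xf=0x4 → r4
  rs: (w>>4)&0xf=0xf → r15
off 0x04: read 00 87 as little → 0x8700
  opcode bits[15:12]=0x8: psh/R
  rd: (w>>8)&0xf=0x7 → r7
off 0x06: read fe df as little → 0xdffe
  opcode bits[15:12]=0xd: jz/J
  imm: (w>>0)&0xfff=0xffe (s12→-2) → $-2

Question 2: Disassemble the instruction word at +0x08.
off 0x08: read f0 93 as little → 0x93f0
  opcode bits[15:12]=0x9: load/RR
  rd: (w>>8)&0xf=0x3 → r3
  rs: (w>>4)&0xf=0xf → r15

load r15, r3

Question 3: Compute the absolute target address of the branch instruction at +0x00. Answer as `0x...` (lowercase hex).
@+00  little-endian(02 70) = 0x7002
  opcode bits[15:12]=0x7: bra/J
  [11:0] imm=2 = $2
  target = base 0xb9c0 + off 0x00 + 2 + imm 2 = 0xb9c4

0xb9c4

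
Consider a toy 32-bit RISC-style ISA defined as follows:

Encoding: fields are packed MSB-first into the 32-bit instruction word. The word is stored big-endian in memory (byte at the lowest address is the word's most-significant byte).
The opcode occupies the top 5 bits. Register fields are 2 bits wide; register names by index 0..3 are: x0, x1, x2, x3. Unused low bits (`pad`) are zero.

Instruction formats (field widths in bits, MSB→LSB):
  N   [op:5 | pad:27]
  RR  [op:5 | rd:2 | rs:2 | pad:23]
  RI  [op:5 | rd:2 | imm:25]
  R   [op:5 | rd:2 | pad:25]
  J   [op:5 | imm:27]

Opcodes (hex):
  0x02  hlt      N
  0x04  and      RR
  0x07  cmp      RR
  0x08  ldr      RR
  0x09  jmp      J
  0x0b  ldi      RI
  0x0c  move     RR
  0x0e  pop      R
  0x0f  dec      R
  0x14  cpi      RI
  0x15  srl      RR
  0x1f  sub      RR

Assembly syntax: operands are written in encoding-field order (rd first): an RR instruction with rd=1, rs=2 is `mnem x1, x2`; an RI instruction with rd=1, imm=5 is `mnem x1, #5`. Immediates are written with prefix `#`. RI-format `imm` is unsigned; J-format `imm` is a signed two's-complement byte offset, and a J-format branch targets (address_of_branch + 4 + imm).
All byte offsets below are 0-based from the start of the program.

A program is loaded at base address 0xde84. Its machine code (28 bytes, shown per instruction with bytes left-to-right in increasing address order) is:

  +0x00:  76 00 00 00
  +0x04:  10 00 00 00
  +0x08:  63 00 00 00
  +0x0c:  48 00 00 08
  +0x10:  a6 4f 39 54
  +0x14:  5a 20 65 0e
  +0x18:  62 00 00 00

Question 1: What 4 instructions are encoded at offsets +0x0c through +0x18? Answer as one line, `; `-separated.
jmp #8; cpi x3, #5192020; ldi x1, #2123022; move x1, x0

off 0x0c: read 48 00 00 08 as big → 0x48000008
  op=0x48000008>>27=0x9 ⇒ jmp (J)
  [26:0] imm=8 = #8
off 0x10: read a6 4f 39 54 as big → 0xa64f3954
  op=0xa64f3954>>27=0x14 ⇒ cpi (RI)
  [26:25] rd=3 = x3
  [24:0] imm=5192020 = #5192020
off 0x14: read 5a 20 65 0e as big → 0x5a20650e
  op=0x5a20650e>>27=0xb ⇒ ldi (RI)
  [26:25] rd=1 = x1
  [24:0] imm=2123022 = #2123022
off 0x18: read 62 00 00 00 as big → 0x62000000
  op=0x62000000>>27=0xc ⇒ move (RR)
  [26:25] rd=1 = x1
  [24:23] rs=0 = x0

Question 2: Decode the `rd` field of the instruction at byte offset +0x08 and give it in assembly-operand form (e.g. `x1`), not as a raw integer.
x1

off 0x08: read 63 00 00 00 as big → 0x63000000
  op=0x63000000>>27=0xc ⇒ move (RR)
  [26:25] rd=1 = x1
  [24:23] rs=2 = x2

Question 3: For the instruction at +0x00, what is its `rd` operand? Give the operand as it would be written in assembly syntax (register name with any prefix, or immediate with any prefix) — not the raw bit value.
off 0x00: read 76 00 00 00 as big → 0x76000000
  opcode bits[31:27]=0xe: pop/R
  [26:25] rd=3 = x3

x3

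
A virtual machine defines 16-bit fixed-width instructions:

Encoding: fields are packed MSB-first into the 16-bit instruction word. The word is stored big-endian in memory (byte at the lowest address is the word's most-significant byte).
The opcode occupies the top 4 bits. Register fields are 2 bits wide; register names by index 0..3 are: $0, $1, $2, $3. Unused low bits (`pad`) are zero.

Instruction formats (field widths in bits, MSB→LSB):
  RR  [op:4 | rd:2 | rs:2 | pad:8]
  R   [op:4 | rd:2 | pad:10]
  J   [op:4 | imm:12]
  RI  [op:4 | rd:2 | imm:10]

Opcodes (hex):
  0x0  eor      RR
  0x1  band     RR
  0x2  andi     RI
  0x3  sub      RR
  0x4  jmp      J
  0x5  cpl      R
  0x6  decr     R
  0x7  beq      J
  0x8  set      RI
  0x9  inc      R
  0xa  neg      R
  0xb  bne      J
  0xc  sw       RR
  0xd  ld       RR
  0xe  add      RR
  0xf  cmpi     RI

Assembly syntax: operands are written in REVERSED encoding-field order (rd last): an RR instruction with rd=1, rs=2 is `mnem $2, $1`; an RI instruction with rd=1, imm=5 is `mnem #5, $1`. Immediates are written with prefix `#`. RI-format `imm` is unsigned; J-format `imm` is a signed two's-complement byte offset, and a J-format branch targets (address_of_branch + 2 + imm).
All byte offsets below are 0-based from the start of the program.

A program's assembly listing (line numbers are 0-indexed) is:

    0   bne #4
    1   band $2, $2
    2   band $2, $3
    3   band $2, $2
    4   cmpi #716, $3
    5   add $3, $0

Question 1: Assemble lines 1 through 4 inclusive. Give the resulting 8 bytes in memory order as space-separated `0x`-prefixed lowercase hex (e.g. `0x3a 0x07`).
0x1a 0x00 0x1e 0x00 0x1a 0x00 0xfe 0xcc

line 1 (band): pack op=0x1:4|rd=2:2|rs=2:2|pad=0:8 = 0x1a00; big→ 1a 00
line 2 (band): pack op=0x1:4|rd=3:2|rs=2:2|pad=0:8 = 0x1e00; big→ 1e 00
line 3 (band): pack op=0x1:4|rd=2:2|rs=2:2|pad=0:8 = 0x1a00; big→ 1a 00
line 4 (cmpi): pack op=0xf:4|rd=3:2|imm=716:10 = 0xfecc; big→ fe cc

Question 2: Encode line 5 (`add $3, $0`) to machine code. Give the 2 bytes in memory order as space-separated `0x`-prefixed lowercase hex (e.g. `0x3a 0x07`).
0xe3 0x00

line 5 (add): pack op=0xe:4|rd=0:2|rs=3:2|pad=0:8 = 0xe300; big→ e3 00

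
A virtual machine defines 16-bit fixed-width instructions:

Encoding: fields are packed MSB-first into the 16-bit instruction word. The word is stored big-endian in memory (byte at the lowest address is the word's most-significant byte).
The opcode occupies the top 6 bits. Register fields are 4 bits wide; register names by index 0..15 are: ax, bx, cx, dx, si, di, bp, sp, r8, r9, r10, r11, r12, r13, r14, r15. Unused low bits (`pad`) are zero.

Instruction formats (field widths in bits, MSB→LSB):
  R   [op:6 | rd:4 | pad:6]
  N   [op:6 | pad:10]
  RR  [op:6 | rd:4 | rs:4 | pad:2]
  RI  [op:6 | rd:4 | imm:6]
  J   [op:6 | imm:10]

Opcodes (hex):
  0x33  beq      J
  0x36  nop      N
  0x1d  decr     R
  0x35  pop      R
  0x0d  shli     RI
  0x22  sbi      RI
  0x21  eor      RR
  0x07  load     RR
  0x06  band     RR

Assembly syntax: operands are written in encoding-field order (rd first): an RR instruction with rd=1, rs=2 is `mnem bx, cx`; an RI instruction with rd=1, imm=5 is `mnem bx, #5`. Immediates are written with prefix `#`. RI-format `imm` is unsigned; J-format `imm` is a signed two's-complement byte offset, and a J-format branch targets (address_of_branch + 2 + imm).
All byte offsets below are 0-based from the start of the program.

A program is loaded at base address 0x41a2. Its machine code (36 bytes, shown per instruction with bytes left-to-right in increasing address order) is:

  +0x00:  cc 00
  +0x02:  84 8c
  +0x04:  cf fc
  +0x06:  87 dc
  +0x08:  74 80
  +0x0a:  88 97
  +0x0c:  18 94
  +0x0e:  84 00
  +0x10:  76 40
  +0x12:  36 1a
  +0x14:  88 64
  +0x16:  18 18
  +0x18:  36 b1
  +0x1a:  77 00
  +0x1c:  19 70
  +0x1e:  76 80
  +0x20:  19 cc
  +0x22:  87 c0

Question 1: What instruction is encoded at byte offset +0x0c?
[0c] 18 94 → 0x1894
  op=0x1894>>10=0x6 ⇒ band (RR)
  rd@[9:6]=0x2 ⇒ cx
  rs@[5:2]=0x5 ⇒ di

band cx, di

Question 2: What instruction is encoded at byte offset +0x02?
eor cx, dx

[02] 84 8c → 0x848c
  top 6b → 0x21 → eor [RR]
  rd@[9:6]=0x2 ⇒ cx
  rs@[5:2]=0x3 ⇒ dx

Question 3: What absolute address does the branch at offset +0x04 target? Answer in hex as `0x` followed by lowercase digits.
0x41a4

+0x04: cf fc ⇒ word 0xcffc (big)
  opcode bits[15:10]=0x33: beq/J
  [9:0] imm=1020 (s10→-4) = #-4
  target = base 0x41a2 + off 0x04 + 2 + imm -4 = 0x41a4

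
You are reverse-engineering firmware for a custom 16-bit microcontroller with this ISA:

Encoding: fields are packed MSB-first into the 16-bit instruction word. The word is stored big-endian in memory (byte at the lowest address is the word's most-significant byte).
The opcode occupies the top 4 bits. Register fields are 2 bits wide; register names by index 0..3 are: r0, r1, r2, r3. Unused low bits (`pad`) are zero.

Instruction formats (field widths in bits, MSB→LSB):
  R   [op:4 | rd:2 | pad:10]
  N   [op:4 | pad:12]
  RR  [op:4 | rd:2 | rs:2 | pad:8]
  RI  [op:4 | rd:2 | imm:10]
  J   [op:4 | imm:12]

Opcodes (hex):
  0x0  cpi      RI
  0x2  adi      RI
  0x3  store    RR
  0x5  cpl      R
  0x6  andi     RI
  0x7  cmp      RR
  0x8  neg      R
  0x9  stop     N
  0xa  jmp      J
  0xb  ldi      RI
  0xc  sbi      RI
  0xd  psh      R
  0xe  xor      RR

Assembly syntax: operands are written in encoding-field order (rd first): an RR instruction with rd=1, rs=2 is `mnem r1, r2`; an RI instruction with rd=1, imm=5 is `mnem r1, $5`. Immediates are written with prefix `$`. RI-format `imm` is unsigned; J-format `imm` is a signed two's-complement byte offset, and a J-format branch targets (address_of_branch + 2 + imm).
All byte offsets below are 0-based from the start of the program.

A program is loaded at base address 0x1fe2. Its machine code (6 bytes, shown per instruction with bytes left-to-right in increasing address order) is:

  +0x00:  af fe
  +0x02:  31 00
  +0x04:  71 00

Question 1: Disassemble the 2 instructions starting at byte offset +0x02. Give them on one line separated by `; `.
@+02  big-endian(31 00) = 0x3100
  opcode bits[15:12]=0x3: store/RR
  rd@[11:10]=0x0 ⇒ r0
  rs@[9:8]=0x1 ⇒ r1
@+04  big-endian(71 00) = 0x7100
  opcode bits[15:12]=0x7: cmp/RR
  rd@[11:10]=0x0 ⇒ r0
  rs@[9:8]=0x1 ⇒ r1

store r0, r1; cmp r0, r1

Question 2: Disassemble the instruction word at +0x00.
jmp $-2

+0x00: af fe ⇒ word 0xaffe (big)
  op=0xaffe>>12=0xa ⇒ jmp (J)
  imm: (w>>0)&0xfff=0xffe (s12→-2) → $-2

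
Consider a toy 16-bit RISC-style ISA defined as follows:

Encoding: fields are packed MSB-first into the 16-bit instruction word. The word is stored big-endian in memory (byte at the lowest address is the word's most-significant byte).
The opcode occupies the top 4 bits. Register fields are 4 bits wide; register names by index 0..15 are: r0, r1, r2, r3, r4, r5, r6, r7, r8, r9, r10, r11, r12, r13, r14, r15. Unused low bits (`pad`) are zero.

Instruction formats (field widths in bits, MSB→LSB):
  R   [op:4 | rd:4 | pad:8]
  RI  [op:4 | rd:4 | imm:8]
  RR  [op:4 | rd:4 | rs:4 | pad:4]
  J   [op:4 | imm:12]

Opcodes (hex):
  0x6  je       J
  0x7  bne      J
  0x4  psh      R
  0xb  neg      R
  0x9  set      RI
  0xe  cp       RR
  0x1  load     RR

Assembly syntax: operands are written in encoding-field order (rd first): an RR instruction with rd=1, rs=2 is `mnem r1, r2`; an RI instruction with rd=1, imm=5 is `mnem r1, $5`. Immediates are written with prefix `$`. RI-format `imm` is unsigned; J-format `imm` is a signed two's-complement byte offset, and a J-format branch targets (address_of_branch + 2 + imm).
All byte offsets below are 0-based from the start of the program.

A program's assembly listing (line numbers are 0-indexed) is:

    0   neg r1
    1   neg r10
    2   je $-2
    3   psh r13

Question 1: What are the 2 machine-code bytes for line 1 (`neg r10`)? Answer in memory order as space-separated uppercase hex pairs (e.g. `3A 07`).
L1: neg op=0xb:4|rd=10:4|pad=0:8 ⇒ 0xba00 ⇒ big ba 00

BA 00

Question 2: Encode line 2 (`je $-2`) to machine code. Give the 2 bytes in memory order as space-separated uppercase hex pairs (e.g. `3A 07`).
6F FE

line 2 (je): pack op=0x6:4|imm=-2:12 = 0x6ffe; big→ 6f fe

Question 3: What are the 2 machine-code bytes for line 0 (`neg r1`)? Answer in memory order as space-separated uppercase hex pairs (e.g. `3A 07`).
B1 00

line 0 (neg): pack op=0xb:4|rd=1:4|pad=0:8 = 0xb100; big→ b1 00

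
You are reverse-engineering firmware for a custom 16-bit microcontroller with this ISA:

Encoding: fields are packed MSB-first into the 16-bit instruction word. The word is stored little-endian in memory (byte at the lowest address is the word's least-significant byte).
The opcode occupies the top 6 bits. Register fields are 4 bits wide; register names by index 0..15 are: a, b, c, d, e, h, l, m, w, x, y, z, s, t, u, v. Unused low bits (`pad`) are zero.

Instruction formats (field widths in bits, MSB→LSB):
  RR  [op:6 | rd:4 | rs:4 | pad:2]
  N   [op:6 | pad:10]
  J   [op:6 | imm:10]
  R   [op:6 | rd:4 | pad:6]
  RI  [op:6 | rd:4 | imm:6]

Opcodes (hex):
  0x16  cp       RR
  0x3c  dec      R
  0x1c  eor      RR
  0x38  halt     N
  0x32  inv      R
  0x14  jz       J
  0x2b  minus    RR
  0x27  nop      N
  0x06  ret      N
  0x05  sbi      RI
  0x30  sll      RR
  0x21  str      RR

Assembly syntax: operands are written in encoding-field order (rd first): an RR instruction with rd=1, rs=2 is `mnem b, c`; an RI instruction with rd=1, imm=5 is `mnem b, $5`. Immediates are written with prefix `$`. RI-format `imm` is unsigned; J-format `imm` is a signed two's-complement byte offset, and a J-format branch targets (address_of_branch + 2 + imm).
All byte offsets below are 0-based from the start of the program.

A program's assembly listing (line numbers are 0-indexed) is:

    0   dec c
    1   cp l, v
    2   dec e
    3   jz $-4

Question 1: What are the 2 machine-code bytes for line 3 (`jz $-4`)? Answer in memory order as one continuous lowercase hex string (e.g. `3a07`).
fc53

3. jz fields op=0x14:6|imm=-4:10 → word 53fch → fc 53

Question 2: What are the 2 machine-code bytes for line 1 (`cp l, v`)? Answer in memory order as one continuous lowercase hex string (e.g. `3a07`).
L1: cp op=0x16:6|rd=6:4|rs=15:4|pad=0:2 ⇒ 0x59bc ⇒ little bc 59

bc59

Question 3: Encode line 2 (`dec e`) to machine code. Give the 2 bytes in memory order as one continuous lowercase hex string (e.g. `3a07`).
L2: dec op=0x3c:6|rd=4:4|pad=0:6 ⇒ 0xf100 ⇒ little 00 f1

00f1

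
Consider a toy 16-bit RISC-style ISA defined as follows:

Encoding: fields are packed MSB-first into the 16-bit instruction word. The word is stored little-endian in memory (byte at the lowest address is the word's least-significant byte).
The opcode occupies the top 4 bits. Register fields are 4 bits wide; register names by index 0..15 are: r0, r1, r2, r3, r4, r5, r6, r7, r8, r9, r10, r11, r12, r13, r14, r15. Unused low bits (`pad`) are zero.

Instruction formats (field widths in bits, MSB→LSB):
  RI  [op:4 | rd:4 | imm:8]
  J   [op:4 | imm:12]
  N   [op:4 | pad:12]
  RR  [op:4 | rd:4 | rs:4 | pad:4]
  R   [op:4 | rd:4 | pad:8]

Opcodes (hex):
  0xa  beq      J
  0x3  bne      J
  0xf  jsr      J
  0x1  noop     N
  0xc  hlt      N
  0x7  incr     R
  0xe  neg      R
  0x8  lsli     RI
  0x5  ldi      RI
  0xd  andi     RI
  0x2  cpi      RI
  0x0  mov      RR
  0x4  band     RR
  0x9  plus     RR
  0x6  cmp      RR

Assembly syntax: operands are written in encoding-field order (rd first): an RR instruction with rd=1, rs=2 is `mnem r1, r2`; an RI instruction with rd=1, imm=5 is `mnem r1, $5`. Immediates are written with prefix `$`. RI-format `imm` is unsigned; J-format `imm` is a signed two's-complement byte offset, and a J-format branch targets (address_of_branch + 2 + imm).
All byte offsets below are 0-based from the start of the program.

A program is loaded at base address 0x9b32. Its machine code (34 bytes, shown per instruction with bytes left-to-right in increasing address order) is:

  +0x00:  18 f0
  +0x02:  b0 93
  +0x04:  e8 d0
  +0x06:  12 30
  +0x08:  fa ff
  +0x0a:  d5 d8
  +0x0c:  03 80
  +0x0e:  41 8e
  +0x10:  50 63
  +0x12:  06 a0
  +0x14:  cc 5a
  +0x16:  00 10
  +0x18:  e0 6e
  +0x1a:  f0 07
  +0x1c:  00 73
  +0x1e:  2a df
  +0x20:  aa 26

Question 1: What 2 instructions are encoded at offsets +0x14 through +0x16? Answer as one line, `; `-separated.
ldi r10, $204; noop

@+14  little-endian(cc 5a) = 0x5acc
  top 4b → 0x5 → ldi [RI]
  rd: (w>>8)&0xf=0xa → r10
  imm: (w>>0)&0xff=0xcc → $204
@+16  little-endian(00 10) = 0x1000
  top 4b → 0x1 → noop [N]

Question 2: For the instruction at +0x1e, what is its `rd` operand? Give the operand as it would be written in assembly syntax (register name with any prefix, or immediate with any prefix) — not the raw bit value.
off 0x1e: read 2a df as little → 0xdf2a
  top 4b → 0xd → andi [RI]
  rd: (w>>8)&0xf=0xf → r15
  imm: (w>>0)&0xff=0x2a → $42

r15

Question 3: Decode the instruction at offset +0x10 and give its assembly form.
off 0x10: read 50 63 as little → 0x6350
  top 4b → 0x6 → cmp [RR]
  rd: (w>>8)&0xf=0x3 → r3
  rs: (w>>4)&0xf=0x5 → r5

cmp r3, r5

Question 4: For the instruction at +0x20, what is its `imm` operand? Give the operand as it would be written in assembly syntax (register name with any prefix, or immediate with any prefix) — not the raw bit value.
$170

@+20  little-endian(aa 26) = 0x26aa
  op=0x26aa>>12=0x2 ⇒ cpi (RI)
  rd@[11:8]=0x6 ⇒ r6
  imm@[7:0]=0xaa ⇒ $170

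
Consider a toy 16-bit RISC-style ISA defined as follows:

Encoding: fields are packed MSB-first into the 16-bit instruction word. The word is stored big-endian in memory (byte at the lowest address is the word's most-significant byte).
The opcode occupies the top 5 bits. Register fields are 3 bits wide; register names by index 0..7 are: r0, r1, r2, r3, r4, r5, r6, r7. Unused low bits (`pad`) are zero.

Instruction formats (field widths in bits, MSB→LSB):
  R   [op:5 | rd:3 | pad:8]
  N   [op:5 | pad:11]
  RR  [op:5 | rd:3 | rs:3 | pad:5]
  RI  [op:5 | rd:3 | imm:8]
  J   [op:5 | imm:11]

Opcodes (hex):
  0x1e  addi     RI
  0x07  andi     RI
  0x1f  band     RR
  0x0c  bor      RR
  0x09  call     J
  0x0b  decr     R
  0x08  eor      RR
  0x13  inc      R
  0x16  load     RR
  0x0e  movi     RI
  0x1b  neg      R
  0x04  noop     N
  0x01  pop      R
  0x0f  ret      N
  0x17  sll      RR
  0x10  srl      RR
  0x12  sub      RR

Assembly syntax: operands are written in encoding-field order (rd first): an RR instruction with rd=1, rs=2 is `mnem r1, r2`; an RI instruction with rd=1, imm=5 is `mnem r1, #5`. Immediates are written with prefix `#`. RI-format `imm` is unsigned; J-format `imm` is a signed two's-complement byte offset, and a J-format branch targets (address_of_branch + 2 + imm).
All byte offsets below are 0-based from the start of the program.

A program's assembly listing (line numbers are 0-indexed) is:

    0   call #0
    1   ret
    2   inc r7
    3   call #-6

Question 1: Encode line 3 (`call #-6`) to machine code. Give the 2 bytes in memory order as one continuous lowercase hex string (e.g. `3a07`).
4ffa

3. call fields op=0x9:5|imm=-6:11 → word 4ffah → 4f fa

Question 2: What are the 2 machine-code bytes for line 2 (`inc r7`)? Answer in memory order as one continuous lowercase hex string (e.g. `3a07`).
9f00

line 2 (inc): pack op=0x13:5|rd=7:3|pad=0:8 = 0x9f00; big→ 9f 00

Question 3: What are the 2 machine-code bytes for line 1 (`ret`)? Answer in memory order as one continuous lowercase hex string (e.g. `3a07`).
7800

1. ret fields op=0xf:5|pad=0:11 → word 7800h → 78 00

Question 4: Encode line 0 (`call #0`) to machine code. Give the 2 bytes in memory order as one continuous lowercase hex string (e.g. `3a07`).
line 0 (call): pack op=0x9:5|imm=0:11 = 0x4800; big→ 48 00

4800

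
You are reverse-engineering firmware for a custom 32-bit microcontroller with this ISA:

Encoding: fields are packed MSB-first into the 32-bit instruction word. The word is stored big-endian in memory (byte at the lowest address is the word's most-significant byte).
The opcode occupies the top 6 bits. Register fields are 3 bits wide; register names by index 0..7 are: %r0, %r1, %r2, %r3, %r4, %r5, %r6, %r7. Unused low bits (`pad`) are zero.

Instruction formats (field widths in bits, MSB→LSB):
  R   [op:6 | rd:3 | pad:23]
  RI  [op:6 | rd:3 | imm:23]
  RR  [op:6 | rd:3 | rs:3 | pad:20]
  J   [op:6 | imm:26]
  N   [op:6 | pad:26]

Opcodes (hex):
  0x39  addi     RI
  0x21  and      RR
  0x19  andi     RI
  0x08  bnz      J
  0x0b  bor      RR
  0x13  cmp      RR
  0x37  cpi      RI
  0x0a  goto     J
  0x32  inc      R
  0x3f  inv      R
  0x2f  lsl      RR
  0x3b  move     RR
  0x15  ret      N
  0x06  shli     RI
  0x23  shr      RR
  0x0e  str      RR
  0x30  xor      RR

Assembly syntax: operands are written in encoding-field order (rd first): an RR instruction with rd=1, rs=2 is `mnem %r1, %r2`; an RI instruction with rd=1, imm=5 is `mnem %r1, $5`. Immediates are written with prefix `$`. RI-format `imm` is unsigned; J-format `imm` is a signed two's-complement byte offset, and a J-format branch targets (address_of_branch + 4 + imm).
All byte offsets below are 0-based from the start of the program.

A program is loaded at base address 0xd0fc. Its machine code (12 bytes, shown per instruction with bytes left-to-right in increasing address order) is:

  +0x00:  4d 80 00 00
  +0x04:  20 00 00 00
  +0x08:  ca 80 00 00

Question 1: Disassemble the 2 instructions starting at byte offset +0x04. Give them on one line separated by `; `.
@+04  big-endian(20 00 00 00) = 0x20000000
  op=0x20000000>>26=0x8 ⇒ bnz (J)
  [25:0] imm=0 = $0
@+08  big-endian(ca 80 00 00) = 0xca800000
  op=0xca800000>>26=0x32 ⇒ inc (R)
  [25:23] rd=5 = %r5

bnz $0; inc %r5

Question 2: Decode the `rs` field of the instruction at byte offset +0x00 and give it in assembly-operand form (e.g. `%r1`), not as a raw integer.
+0x00: 4d 80 00 00 ⇒ word 0x4d800000 (big)
  top 6b → 0x13 → cmp [RR]
  [25:23] rd=3 = %r3
  [22:20] rs=0 = %r0

%r0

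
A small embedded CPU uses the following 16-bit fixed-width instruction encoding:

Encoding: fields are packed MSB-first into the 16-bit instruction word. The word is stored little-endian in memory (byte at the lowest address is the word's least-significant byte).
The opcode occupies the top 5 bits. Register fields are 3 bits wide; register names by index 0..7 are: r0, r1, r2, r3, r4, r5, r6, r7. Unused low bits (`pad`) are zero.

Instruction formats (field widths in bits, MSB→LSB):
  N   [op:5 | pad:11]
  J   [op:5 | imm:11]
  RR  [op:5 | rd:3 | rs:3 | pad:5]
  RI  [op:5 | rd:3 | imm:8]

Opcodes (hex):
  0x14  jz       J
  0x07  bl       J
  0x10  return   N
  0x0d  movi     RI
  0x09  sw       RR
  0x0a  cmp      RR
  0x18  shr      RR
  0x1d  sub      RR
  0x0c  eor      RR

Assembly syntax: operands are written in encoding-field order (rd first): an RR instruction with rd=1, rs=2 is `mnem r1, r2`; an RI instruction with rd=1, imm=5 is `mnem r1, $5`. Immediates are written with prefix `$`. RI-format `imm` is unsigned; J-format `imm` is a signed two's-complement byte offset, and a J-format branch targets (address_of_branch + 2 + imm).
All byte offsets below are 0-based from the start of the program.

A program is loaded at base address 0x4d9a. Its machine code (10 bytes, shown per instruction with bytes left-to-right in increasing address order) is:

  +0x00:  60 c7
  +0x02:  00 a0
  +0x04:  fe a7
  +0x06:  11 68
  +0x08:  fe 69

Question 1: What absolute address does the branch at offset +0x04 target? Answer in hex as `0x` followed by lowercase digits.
0x4d9e

@+04  little-endian(fe a7) = 0xa7fe
  op=0xa7fe>>11=0x14 ⇒ jz (J)
  imm: (w>>0)&0x7ff=0x7fe (s11→-2) → $-2
  target = base 0x4d9a + off 0x04 + 2 + imm -2 = 0x4d9e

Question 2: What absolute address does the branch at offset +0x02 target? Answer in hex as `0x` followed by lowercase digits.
+0x02: 00 a0 ⇒ word 0xa000 (little)
  op=0xa000>>11=0x14 ⇒ jz (J)
  imm@[10:0]=0x0 ⇒ $0
  target = base 0x4d9a + off 0x02 + 2 + imm 0 = 0x4d9e

0x4d9e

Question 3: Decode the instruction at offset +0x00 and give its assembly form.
@+00  little-endian(60 c7) = 0xc760
  op=0xc760>>11=0x18 ⇒ shr (RR)
  [10:8] rd=7 = r7
  [7:5] rs=3 = r3

shr r7, r3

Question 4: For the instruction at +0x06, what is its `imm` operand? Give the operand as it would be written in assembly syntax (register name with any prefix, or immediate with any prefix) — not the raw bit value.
$17

[06] 11 68 → 0x6811
  top 5b → 0xd → movi [RI]
  rd: (w>>8)&0x7=0x0 → r0
  imm: (w>>0)&0xff=0x11 → $17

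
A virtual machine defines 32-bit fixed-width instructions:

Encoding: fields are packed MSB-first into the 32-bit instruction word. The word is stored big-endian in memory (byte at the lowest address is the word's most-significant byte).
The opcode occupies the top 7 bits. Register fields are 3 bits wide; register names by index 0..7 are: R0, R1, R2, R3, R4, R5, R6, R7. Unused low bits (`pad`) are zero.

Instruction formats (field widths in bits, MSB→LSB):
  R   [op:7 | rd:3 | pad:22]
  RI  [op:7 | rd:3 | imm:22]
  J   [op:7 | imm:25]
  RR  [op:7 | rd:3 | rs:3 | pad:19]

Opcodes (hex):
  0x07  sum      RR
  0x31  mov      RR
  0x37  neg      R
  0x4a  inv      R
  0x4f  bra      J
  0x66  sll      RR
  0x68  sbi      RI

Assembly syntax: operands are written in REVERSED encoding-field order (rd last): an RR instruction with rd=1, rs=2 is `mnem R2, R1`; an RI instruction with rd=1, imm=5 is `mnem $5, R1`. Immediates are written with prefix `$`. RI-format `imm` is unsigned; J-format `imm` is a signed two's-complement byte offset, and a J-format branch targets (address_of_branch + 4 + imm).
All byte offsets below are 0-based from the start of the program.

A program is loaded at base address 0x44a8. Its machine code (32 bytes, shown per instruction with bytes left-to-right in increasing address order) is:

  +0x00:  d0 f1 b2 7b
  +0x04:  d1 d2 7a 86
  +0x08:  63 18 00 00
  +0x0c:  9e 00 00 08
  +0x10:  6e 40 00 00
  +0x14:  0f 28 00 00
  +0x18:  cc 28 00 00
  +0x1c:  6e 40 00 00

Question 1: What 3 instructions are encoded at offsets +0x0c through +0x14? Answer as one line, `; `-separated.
bra $8; neg R1; sum R5, R4

@+0c  big-endian(9e 00 00 08) = 0x9e000008
  opcode bits[31:25]=0x4f: bra/J
  [24:0] imm=8 = $8
@+10  big-endian(6e 40 00 00) = 0x6e400000
  opcode bits[31:25]=0x37: neg/R
  [24:22] rd=1 = R1
@+14  big-endian(0f 28 00 00) = 0x0f280000
  opcode bits[31:25]=0x7: sum/RR
  [24:22] rd=4 = R4
  [21:19] rs=5 = R5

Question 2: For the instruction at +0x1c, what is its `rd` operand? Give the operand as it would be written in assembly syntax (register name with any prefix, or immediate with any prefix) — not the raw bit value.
R1

@+1c  big-endian(6e 40 00 00) = 0x6e400000
  top 7b → 0x37 → neg [R]
  [24:22] rd=1 = R1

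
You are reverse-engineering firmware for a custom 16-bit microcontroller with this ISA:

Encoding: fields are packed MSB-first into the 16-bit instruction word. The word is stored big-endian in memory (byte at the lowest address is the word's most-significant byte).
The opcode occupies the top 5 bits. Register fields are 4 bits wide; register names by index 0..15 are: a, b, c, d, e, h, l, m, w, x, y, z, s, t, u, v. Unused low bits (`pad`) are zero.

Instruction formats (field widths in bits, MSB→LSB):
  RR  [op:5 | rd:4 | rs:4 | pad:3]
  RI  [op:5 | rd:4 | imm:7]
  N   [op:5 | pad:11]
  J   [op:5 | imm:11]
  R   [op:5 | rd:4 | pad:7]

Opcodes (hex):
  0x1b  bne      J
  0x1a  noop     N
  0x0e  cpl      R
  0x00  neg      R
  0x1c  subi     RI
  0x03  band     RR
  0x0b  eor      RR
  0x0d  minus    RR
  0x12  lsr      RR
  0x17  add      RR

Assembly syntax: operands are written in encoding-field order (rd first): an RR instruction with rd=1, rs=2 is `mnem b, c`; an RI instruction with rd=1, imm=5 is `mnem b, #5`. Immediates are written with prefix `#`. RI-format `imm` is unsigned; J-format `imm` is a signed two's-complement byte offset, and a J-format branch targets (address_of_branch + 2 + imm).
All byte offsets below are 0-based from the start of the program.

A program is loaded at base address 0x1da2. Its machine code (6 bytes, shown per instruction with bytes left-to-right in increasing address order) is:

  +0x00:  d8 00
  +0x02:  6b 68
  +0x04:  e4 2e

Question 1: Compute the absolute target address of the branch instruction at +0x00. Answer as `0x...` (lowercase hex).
0x1da4

+0x00: d8 00 ⇒ word 0xd800 (big)
  op=0xd800>>11=0x1b ⇒ bne (J)
  [10:0] imm=0 = #0
  target = base 0x1da2 + off 0x00 + 2 + imm 0 = 0x1da4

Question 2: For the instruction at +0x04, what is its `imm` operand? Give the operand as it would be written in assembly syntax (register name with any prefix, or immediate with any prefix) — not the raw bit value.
#46

@+04  big-endian(e4 2e) = 0xe42e
  opcode bits[15:11]=0x1c: subi/RI
  rd: (w>>7)&0xf=0x8 → w
  imm: (w>>0)&0x7f=0x2e → #46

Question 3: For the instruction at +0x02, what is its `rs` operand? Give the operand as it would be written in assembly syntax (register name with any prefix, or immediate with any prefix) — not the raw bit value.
t

@+02  big-endian(6b 68) = 0x6b68
  opcode bits[15:11]=0xd: minus/RR
  rd: (w>>7)&0xf=0x6 → l
  rs: (w>>3)&0xf=0xd → t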